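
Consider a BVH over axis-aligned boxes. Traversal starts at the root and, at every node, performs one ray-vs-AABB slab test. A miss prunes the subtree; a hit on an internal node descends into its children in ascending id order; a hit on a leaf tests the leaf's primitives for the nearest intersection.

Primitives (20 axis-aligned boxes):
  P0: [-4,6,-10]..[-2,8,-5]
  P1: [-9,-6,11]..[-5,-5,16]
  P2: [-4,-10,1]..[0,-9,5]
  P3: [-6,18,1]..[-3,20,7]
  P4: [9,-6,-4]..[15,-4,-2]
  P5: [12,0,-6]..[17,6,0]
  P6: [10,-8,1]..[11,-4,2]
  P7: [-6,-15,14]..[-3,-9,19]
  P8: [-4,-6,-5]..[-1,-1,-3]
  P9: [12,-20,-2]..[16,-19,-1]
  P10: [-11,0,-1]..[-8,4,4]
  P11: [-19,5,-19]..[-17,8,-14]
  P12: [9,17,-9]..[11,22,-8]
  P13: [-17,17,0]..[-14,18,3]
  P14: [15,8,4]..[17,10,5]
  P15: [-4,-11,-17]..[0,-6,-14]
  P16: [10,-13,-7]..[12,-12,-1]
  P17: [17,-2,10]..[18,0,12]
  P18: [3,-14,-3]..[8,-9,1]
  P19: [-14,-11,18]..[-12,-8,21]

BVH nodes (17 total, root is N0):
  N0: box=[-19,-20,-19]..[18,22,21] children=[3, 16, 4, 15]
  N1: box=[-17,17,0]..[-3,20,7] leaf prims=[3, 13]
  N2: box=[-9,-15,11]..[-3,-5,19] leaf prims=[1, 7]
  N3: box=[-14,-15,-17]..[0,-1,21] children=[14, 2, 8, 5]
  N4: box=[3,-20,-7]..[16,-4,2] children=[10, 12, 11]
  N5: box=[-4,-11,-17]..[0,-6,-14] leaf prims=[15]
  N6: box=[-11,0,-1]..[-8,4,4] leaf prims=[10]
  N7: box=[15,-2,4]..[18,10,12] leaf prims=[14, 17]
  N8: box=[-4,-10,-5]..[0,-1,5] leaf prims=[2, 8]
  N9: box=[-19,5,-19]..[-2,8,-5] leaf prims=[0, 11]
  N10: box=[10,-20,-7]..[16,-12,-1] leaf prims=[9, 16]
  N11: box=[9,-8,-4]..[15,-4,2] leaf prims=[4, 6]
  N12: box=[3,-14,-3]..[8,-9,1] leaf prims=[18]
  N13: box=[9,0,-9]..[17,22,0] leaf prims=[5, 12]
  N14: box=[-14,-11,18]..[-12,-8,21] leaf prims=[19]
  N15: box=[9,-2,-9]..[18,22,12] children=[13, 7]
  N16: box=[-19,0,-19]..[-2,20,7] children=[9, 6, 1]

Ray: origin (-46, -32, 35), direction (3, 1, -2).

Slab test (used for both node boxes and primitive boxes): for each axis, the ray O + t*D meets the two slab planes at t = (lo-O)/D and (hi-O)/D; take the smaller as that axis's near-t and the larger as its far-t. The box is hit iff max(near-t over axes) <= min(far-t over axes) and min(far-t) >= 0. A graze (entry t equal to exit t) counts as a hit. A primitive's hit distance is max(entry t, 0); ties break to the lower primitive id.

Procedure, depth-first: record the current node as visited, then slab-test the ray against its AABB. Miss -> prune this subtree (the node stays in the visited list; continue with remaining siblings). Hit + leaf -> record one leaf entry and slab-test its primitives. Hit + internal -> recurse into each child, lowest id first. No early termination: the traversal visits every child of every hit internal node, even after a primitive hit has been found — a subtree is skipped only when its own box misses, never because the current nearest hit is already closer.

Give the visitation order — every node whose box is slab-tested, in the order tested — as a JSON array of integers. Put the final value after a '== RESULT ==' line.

Trace the traversal:
N0 x:[9,64/3] y:[12,54] z:[7,27] -> hit [12,64/3], descend [3, 4, 15, 16]
  N3 x:[32/3,46/3] y:[17,31] z:[7,26] -> miss, prune
  N4 x:[49/3,62/3] y:[12,28] z:[33/2,21] -> hit [33/2,62/3], descend [10, 11, 12]
    N10 x:[56/3,62/3] y:[12,20] z:[18,21] -> hit [56/3,20] leaf, test {P9(miss), P16@t=19}
    N11 x:[55/3,61/3] y:[24,28] z:[33/2,39/2] -> miss, prune
    N12 x:[49/3,18] y:[18,23] z:[17,19] -> hit [18,18] leaf, test {P18@t=18}
  N15 x:[55/3,64/3] y:[30,54] z:[23/2,22] -> miss, prune
  N16 x:[9,44/3] y:[32,52] z:[14,27] -> miss, prune

8 AABB tests over nodes [0, 3, 4, 10, 11, 12, 15, 16]; 2 leaves entered; closest P18.

== RESULT ==
[0, 3, 4, 10, 11, 12, 15, 16]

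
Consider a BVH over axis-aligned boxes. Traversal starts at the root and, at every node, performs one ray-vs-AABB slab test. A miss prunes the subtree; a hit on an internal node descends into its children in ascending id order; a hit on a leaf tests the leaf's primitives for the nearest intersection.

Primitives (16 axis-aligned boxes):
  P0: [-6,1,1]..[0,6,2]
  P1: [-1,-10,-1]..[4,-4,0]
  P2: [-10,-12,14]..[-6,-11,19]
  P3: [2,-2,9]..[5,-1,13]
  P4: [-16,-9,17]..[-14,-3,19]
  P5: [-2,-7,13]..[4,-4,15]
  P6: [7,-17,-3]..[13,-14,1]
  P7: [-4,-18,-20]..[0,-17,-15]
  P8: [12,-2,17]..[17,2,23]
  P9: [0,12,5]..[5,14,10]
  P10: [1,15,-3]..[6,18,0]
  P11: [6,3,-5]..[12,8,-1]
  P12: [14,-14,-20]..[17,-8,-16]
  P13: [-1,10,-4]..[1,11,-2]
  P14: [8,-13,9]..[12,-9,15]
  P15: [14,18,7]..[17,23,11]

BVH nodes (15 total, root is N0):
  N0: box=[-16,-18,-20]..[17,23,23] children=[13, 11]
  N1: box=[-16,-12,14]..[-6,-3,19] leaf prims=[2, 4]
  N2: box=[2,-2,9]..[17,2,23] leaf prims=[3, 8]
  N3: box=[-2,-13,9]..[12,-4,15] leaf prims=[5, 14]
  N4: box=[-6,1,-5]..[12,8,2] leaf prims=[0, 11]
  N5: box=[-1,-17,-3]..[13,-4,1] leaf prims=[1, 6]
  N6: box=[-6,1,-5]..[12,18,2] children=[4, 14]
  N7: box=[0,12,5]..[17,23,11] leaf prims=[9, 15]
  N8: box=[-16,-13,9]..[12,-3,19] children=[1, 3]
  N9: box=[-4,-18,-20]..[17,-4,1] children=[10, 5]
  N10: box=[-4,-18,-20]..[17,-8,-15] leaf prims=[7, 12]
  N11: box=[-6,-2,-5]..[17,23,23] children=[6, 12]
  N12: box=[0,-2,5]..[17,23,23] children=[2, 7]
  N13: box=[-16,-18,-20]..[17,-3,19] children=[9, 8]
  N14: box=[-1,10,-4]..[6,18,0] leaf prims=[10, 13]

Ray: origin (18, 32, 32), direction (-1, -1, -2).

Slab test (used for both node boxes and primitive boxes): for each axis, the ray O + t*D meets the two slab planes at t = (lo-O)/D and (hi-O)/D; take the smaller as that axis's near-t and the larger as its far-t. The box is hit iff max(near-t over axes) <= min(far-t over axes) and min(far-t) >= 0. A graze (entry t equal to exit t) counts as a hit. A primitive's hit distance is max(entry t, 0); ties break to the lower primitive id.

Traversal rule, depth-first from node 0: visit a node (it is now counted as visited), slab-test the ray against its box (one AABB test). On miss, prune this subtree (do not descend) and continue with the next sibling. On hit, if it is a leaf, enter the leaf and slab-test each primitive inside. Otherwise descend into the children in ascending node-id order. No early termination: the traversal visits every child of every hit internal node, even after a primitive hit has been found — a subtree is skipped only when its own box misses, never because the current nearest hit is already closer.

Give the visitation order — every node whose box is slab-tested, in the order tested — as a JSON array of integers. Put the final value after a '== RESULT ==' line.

Trace the traversal:
N0 x:[1,34] y:[9,50] z:[9/2,26] -> hit [9,26], descend [11, 13]
  N11 x:[1,24] y:[9,34] z:[9/2,37/2] -> hit [9,37/2], descend [6, 12]
    N6 x:[6,24] y:[14,31] z:[15,37/2] -> hit [15,37/2], descend [4, 14]
      N4 x:[6,24] y:[24,31] z:[15,37/2] -> miss, prune
      N14 x:[12,19] y:[14,22] z:[16,18] -> hit [16,18] leaf, test {P10@t=16, P13(miss)}
    N12 x:[1,18] y:[9,34] z:[9/2,27/2] -> hit [9,27/2], descend [2, 7]
      N2 x:[1,16] y:[30,34] z:[9/2,23/2] -> miss, prune
      N7 x:[1,18] y:[9,20] z:[21/2,27/2] -> hit [21/2,27/2] leaf, test {P9(miss), P15(miss)}
  N13 x:[1,34] y:[35,50] z:[13/2,26] -> miss, prune

Summary -> nodes [0, 11, 6, 4, 14, 12, 2, 7, 13]; box-tests=9; leaf-entries=2; first=P10

== RESULT ==
[0, 11, 6, 4, 14, 12, 2, 7, 13]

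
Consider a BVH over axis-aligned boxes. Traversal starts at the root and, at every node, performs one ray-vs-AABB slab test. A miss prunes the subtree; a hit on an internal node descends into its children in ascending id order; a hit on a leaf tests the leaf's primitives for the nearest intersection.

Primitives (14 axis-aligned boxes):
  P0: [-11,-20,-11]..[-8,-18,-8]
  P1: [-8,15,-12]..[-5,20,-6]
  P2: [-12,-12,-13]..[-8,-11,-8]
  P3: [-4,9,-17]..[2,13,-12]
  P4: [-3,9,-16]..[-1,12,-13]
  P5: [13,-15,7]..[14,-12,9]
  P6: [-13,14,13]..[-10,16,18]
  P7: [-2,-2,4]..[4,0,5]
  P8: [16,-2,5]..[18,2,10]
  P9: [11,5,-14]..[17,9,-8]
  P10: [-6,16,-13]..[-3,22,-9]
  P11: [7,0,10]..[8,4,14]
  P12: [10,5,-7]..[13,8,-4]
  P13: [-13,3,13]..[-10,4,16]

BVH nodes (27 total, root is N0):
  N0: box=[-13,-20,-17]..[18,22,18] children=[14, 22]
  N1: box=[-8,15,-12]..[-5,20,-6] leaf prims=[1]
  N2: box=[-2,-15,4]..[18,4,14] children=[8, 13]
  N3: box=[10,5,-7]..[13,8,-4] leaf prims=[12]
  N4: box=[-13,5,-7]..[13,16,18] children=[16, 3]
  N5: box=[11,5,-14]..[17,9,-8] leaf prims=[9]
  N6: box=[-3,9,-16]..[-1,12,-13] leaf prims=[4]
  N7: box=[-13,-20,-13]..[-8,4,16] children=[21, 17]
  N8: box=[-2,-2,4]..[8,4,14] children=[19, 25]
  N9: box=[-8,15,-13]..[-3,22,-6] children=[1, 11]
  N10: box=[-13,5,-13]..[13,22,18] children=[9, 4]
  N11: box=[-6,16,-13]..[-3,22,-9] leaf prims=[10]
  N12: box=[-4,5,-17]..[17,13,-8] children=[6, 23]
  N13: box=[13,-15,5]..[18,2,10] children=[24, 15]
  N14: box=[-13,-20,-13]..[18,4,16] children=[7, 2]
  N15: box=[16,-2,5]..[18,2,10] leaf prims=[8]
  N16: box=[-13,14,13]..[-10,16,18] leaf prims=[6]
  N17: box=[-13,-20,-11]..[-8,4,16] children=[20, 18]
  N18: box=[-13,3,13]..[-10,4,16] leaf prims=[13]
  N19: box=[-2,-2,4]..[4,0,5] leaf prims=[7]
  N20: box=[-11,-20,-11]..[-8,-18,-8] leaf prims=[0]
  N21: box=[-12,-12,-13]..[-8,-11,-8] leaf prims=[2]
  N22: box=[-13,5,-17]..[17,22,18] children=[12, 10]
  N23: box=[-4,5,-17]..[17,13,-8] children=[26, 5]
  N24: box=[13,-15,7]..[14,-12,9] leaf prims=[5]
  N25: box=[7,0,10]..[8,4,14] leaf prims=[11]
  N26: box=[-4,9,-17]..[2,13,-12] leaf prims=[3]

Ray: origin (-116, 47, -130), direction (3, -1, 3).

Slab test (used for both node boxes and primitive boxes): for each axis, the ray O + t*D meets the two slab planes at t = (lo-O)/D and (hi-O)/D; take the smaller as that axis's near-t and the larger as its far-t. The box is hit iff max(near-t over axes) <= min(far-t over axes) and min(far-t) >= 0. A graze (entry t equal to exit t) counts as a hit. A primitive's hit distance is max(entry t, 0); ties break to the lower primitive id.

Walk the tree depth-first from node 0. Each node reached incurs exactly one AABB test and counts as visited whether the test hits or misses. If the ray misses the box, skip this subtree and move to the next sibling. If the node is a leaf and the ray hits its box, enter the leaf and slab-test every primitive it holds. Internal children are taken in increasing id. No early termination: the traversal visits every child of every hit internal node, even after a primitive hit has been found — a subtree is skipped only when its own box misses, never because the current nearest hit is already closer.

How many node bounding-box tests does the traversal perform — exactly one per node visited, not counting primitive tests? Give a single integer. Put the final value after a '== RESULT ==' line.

Traverse from the root:
N0 x:[103/3,134/3] y:[25,67] z:[113/3,148/3] -> hit [113/3,134/3], descend [14, 22]
  N14 x:[103/3,134/3] y:[43,67] z:[39,146/3] -> hit [43,134/3], descend [2, 7]
    N2 x:[38,134/3] y:[43,62] z:[134/3,48] -> hit [134/3,134/3], descend [8, 13]
      N8 x:[38,124/3] y:[43,49] z:[134/3,48] -> miss, prune
      N13 x:[43,134/3] y:[45,62] z:[45,140/3] -> miss, prune
    N7 x:[103/3,36] y:[43,67] z:[39,146/3] -> miss, prune
  N22 x:[103/3,133/3] y:[25,42] z:[113/3,148/3] -> hit [113/3,42], descend [10, 12]
    N10 x:[103/3,43] y:[25,42] z:[39,148/3] -> hit [39,42], descend [4, 9]
      N4 x:[103/3,43] y:[31,42] z:[41,148/3] -> hit [41,42], descend [3, 16]
        N3 x:[42,43] y:[39,42] z:[41,42] -> hit [42,42] leaf, test {P12@t=42}
        N16 x:[103/3,106/3] y:[31,33] z:[143/3,148/3] -> miss, prune
      N9 x:[36,113/3] y:[25,32] z:[39,124/3] -> miss, prune
    N12 x:[112/3,133/3] y:[34,42] z:[113/3,122/3] -> hit [113/3,122/3], descend [6, 23]
      N6 x:[113/3,115/3] y:[35,38] z:[38,39] -> hit [38,38] leaf, test {P4@t=38}
      N23 x:[112/3,133/3] y:[34,42] z:[113/3,122/3] -> hit [113/3,122/3], descend [5, 26]
        N5 x:[127/3,133/3] y:[38,42] z:[116/3,122/3] -> miss, prune
        N26 x:[112/3,118/3] y:[34,38] z:[113/3,118/3] -> hit [113/3,38] leaf, test {P3@t=113/3}

order=[0, 14, 2, 8, 13, 7, 22, 10, 4, 3, 16, 9, 12, 6, 23, 5, 26]  |boxes|=17  |leaves|=3  hit=P3

== RESULT ==
17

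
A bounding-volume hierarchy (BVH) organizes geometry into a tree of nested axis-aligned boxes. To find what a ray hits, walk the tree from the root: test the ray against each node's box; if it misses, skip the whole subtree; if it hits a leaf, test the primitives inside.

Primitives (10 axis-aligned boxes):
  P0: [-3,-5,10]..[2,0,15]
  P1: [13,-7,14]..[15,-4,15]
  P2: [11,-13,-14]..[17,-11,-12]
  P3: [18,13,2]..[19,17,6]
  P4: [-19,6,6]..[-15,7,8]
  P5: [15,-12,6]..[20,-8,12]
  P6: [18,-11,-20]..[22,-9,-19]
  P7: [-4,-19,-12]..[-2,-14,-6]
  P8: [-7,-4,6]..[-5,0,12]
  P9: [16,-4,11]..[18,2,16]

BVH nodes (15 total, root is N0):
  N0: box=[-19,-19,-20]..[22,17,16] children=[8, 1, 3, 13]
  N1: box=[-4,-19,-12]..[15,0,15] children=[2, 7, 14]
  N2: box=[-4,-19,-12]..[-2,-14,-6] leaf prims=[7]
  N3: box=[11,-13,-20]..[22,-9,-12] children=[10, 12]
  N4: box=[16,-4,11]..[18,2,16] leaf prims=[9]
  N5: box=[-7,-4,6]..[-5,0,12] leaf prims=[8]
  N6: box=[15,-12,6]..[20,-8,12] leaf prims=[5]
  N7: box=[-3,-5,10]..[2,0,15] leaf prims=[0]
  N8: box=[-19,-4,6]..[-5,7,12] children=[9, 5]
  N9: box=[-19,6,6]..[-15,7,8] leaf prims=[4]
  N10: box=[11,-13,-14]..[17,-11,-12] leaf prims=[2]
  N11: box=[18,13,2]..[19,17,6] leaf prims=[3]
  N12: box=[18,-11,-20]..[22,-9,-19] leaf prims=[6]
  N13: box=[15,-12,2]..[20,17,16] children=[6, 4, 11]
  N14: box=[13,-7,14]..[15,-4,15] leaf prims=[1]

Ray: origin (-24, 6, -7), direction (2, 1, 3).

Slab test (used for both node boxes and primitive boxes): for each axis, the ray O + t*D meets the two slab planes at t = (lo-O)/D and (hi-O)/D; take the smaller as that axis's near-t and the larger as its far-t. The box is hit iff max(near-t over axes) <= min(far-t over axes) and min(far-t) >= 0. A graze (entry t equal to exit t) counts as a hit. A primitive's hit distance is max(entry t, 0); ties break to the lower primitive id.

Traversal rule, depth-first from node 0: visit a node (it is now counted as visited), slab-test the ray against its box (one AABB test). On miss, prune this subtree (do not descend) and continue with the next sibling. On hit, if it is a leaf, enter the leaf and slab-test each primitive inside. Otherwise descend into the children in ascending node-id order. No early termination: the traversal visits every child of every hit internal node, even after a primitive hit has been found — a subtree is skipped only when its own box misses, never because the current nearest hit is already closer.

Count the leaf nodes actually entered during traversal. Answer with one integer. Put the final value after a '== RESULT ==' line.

Trace the traversal:
N0 x:[5/2,23] y:[-25,11] z:[-13/3,23/3] -> hit [5/2,23/3], descend [1, 3, 8, 13]
  N1 x:[10,39/2] y:[-25,-6] z:[-5/3,22/3] -> miss, prune
  N3 x:[35/2,23] y:[-19,-15] z:[-13/3,-5/3] -> miss, prune
  N8 x:[5/2,19/2] y:[-10,1] z:[13/3,19/3] -> miss, prune
  N13 x:[39/2,22] y:[-18,11] z:[3,23/3] -> miss, prune

Summary -> nodes [0, 1, 3, 8, 13]; box-tests=5; leaf-entries=0; first=miss

== RESULT ==
0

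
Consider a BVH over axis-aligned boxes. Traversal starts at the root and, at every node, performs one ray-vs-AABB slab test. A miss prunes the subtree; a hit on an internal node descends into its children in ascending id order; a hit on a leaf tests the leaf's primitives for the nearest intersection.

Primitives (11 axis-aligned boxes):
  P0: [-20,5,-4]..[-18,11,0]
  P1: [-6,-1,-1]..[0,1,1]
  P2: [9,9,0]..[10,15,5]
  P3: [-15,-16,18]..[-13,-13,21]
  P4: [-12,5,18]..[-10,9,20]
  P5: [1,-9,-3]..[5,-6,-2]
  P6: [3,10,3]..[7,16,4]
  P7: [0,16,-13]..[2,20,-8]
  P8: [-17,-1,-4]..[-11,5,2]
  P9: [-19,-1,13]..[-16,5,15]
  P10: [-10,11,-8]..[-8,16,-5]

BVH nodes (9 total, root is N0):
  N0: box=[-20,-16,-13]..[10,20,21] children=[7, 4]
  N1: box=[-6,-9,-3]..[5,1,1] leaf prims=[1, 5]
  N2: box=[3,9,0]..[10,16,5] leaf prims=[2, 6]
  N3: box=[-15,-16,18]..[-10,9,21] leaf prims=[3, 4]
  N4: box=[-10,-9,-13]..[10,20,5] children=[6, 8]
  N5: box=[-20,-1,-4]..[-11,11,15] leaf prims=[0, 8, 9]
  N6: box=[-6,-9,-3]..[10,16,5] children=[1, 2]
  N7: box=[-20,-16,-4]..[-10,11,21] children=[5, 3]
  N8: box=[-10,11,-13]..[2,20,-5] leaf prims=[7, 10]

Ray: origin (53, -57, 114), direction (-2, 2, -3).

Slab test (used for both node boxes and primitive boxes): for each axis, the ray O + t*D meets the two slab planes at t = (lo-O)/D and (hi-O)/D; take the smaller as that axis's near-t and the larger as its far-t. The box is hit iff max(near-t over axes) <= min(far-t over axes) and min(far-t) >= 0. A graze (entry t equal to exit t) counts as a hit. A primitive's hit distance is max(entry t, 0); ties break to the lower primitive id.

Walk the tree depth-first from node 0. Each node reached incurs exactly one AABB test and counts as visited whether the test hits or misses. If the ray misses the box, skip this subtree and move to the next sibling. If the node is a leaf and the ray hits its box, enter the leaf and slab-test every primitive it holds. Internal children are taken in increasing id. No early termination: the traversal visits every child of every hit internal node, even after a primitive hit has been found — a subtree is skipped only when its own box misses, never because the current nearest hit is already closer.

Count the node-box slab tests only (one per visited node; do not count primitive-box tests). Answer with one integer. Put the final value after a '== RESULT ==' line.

Walk:
N0 x:[43/2,73/2] y:[41/2,77/2] z:[31,127/3] -> hit [31,73/2], descend [4, 7]
  N4 x:[43/2,63/2] y:[24,77/2] z:[109/3,127/3] -> miss, prune
  N7 x:[63/2,73/2] y:[41/2,34] z:[31,118/3] -> hit [63/2,34], descend [3, 5]
    N3 x:[63/2,34] y:[41/2,33] z:[31,32] -> hit [63/2,32] leaf, test {P3(miss), P4@t=63/2}
    N5 x:[32,73/2] y:[28,34] z:[33,118/3] -> hit [33,34] leaf, test {P0(miss), P8(miss), P9(miss)}

Summary -> nodes [0, 4, 7, 3, 5]; box-tests=5; leaf-entries=2; first=P4

== RESULT ==
5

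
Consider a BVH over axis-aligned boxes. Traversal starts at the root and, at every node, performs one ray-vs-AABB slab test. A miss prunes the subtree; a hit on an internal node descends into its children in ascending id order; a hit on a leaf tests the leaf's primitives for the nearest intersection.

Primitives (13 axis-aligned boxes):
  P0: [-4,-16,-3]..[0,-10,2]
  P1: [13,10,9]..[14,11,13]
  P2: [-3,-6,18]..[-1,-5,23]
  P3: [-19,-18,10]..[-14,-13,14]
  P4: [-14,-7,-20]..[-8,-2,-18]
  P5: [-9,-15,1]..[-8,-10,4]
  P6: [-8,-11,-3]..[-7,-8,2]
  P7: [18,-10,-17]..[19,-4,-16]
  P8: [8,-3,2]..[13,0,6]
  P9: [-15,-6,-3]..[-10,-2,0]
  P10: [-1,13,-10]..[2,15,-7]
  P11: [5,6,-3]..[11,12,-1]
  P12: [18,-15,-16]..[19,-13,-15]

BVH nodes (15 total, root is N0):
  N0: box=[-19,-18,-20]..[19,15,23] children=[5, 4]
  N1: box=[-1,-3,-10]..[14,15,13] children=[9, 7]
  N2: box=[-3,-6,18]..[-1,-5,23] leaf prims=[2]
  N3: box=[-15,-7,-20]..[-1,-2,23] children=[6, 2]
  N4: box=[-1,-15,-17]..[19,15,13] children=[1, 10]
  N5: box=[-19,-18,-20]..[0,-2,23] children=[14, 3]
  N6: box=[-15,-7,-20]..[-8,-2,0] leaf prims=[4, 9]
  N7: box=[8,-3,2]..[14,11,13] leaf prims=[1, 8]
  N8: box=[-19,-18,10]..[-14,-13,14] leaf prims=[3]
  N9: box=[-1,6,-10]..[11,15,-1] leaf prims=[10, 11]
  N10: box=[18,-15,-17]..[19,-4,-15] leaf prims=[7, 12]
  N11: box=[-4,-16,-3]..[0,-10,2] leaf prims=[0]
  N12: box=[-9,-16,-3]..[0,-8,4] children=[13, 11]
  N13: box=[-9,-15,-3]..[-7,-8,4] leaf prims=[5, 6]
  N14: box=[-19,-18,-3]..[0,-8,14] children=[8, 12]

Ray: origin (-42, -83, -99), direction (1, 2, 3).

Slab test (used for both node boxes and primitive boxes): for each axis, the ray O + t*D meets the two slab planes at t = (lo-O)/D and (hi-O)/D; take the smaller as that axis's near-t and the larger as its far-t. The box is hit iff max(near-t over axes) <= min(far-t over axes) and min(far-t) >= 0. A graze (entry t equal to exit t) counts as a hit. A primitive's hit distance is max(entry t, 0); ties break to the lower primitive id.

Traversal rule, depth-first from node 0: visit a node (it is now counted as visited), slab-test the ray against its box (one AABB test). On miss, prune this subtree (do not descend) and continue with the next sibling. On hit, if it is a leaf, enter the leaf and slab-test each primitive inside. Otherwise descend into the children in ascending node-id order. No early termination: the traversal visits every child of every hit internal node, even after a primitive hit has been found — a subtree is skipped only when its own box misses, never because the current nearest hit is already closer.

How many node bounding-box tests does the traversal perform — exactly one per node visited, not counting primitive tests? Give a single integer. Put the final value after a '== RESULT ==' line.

Walk:
N0 x:[23,61] y:[65/2,49] z:[79/3,122/3] -> hit [65/2,122/3], descend [4, 5]
  N4 x:[41,61] y:[34,49] z:[82/3,112/3] -> miss, prune
  N5 x:[23,42] y:[65/2,81/2] z:[79/3,122/3] -> hit [65/2,81/2], descend [3, 14]
    N3 x:[27,41] y:[38,81/2] z:[79/3,122/3] -> hit [38,81/2], descend [2, 6]
      N2 x:[39,41] y:[77/2,39] z:[39,122/3] -> hit [39,39] leaf, test {P2@t=39}
      N6 x:[27,34] y:[38,81/2] z:[79/3,33] -> miss, prune
    N14 x:[23,42] y:[65/2,75/2] z:[32,113/3] -> hit [65/2,75/2], descend [8, 12]
      N8 x:[23,28] y:[65/2,35] z:[109/3,113/3] -> miss, prune
      N12 x:[33,42] y:[67/2,75/2] z:[32,103/3] -> hit [67/2,103/3], descend [11, 13]
        N11 x:[38,42] y:[67/2,73/2] z:[32,101/3] -> miss, prune
        N13 x:[33,35] y:[34,75/2] z:[32,103/3] -> hit [34,103/3] leaf, test {P5@t=34, P6(miss)}

Visited [0, 4, 5, 3, 2, 6, 14, 8, 12, 11, 13]. Tests: 11 box, 2 leaf. Nearest: P5.

== RESULT ==
11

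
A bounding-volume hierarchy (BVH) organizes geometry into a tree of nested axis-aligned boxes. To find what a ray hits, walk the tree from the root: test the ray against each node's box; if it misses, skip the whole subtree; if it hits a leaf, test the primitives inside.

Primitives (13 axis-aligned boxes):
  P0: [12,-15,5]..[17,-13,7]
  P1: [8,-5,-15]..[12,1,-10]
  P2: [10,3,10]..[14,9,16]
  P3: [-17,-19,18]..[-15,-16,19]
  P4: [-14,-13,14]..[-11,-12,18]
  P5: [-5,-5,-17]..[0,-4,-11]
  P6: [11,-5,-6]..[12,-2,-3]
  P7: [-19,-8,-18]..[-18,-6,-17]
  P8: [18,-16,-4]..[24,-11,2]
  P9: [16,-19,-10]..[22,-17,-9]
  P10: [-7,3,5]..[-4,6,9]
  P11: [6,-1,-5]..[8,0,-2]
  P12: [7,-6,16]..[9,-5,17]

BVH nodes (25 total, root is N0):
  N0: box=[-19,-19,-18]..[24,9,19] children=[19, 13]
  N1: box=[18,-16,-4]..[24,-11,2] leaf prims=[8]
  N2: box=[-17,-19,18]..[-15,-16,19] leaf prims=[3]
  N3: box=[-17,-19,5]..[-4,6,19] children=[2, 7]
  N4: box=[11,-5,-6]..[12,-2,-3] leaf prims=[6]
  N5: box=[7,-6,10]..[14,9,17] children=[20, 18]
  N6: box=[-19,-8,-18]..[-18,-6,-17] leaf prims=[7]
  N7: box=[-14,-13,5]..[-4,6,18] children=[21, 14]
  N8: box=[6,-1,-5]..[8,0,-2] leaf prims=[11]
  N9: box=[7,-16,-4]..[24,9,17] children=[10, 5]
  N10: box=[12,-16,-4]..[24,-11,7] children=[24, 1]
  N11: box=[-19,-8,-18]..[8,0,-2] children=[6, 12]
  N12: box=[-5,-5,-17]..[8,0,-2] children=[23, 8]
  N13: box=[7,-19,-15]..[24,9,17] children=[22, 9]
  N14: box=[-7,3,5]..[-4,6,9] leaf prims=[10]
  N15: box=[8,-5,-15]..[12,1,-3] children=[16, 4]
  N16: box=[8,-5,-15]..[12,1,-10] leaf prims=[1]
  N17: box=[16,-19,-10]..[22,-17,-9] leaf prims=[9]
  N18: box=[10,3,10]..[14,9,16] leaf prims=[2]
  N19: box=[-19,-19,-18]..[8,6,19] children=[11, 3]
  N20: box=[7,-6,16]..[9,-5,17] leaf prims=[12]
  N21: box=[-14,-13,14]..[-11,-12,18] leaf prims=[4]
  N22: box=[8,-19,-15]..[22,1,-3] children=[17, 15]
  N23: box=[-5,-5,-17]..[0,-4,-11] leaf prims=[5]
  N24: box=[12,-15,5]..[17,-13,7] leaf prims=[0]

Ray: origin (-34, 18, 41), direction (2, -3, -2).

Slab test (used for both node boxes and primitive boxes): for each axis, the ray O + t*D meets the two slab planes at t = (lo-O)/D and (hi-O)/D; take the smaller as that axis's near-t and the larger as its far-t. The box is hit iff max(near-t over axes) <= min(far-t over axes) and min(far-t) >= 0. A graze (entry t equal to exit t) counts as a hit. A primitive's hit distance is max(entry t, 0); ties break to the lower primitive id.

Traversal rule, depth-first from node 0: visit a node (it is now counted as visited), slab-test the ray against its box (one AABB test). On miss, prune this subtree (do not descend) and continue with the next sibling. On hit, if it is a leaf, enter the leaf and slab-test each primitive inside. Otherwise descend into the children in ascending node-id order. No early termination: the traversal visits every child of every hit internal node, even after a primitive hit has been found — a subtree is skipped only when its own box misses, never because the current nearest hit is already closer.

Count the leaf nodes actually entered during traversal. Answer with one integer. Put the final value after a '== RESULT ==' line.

Traverse from the root:
N0 x:[15/2,29] y:[3,37/3] z:[11,59/2] -> hit [11,37/3], descend [13, 19]
  N13 x:[41/2,29] y:[3,37/3] z:[12,28] -> miss, prune
  N19 x:[15/2,21] y:[4,37/3] z:[11,59/2] -> hit [11,37/3], descend [3, 11]
    N3 x:[17/2,15] y:[4,37/3] z:[11,18] -> hit [11,37/3], descend [2, 7]
      N2 x:[17/2,19/2] y:[34/3,37/3] z:[11,23/2] -> miss, prune
      N7 x:[10,15] y:[4,31/3] z:[23/2,18] -> miss, prune
    N11 x:[15/2,21] y:[6,26/3] z:[43/2,59/2] -> miss, prune

7 AABB tests over nodes [0, 13, 19, 3, 2, 7, 11]; 0 leaves entered; closest miss.

== RESULT ==
0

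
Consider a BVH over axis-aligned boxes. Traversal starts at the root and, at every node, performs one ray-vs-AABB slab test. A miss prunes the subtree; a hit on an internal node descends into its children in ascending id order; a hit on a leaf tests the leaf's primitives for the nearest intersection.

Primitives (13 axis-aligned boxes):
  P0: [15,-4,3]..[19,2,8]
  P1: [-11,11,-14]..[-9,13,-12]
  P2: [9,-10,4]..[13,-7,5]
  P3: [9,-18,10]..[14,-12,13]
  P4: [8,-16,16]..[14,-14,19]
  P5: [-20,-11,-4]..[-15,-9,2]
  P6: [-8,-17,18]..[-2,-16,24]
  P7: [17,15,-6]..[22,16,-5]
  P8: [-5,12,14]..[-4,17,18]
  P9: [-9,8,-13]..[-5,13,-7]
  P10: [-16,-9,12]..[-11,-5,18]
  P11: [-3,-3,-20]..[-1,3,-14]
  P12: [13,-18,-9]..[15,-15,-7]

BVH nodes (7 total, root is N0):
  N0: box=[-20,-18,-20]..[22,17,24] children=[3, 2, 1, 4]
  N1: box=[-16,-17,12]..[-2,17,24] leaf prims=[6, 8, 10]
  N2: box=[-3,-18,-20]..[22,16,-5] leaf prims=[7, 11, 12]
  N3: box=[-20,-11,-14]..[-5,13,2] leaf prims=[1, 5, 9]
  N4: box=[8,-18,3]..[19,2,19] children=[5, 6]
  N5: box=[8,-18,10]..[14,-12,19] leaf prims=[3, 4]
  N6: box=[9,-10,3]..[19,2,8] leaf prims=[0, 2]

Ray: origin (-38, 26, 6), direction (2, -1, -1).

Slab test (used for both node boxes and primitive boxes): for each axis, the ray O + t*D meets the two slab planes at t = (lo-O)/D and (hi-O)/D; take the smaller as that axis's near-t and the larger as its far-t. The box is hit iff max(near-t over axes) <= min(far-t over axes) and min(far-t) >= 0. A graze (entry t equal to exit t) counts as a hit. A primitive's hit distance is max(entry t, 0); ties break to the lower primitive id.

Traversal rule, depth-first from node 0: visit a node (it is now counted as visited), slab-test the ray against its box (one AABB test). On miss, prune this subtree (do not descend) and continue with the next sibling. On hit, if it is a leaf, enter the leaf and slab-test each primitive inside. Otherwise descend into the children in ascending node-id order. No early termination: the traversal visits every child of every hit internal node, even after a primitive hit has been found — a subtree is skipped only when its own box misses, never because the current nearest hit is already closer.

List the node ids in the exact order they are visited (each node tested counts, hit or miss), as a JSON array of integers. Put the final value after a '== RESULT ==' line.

Traverse from the root:
N0 x:[9,30] y:[9,44] z:[-18,26] -> hit [9,26], descend [1, 2, 3, 4]
  N1 x:[11,18] y:[9,43] z:[-18,-6] -> miss, prune
  N2 x:[35/2,30] y:[10,44] z:[11,26] -> hit [35/2,26] leaf, test {P7(miss), P11(miss), P12(miss)}
  N3 x:[9,33/2] y:[13,37] z:[4,20] -> hit [13,33/2] leaf, test {P1(miss), P5(miss), P9@t=29/2}
  N4 x:[23,57/2] y:[24,44] z:[-13,3] -> miss, prune

5 AABB tests over nodes [0, 1, 2, 3, 4]; 2 leaves entered; closest P9.

== RESULT ==
[0, 1, 2, 3, 4]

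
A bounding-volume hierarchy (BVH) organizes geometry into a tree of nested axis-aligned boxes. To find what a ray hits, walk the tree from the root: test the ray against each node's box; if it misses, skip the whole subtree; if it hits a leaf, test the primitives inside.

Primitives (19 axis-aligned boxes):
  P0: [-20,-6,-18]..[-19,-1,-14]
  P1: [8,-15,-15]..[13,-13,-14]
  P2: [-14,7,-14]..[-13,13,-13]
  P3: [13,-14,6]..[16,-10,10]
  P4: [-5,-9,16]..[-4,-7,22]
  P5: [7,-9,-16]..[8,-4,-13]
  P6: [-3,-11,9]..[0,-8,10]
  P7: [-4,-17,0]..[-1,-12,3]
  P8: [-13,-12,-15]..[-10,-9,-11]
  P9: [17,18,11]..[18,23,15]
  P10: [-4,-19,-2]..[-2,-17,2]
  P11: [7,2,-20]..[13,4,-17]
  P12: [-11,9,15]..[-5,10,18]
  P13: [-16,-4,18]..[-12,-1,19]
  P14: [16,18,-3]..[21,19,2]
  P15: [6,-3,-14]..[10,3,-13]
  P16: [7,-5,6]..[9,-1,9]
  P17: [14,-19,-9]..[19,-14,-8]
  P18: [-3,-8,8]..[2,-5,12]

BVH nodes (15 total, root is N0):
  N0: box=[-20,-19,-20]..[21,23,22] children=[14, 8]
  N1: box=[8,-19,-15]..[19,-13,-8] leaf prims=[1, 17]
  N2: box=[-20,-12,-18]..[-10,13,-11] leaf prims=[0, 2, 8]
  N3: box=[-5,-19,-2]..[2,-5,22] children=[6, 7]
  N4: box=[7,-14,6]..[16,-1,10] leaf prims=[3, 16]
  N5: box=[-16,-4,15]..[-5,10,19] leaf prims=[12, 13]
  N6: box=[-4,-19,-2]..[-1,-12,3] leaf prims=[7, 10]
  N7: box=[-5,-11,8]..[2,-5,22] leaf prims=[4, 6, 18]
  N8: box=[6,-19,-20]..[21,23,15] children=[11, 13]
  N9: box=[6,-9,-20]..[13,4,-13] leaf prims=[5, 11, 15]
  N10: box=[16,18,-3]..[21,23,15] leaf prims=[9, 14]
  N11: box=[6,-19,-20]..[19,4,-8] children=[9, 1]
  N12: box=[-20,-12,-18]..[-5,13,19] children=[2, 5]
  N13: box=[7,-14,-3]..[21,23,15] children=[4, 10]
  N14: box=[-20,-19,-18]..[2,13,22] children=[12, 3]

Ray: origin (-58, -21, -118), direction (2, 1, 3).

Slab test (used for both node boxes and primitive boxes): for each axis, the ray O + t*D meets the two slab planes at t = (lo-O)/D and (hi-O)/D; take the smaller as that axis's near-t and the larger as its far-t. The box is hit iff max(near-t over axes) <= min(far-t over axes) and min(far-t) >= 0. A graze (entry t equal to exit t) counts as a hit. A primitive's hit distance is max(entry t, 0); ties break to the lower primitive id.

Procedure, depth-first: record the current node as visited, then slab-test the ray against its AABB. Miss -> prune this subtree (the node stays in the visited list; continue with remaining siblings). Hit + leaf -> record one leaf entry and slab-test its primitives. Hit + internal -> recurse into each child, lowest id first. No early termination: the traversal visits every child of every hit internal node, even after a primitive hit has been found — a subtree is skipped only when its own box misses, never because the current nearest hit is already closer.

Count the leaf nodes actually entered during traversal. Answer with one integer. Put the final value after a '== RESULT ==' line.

Walk:
N0 x:[19,79/2] y:[2,44] z:[98/3,140/3] -> hit [98/3,79/2], descend [8, 14]
  N8 x:[32,79/2] y:[2,44] z:[98/3,133/3] -> hit [98/3,79/2], descend [11, 13]
    N11 x:[32,77/2] y:[2,25] z:[98/3,110/3] -> miss, prune
    N13 x:[65/2,79/2] y:[7,44] z:[115/3,133/3] -> hit [115/3,79/2], descend [4, 10]
      N4 x:[65/2,37] y:[7,20] z:[124/3,128/3] -> miss, prune
      N10 x:[37,79/2] y:[39,44] z:[115/3,133/3] -> hit [39,79/2] leaf, test {P9(miss), P14@t=39}
  N14 x:[19,30] y:[2,34] z:[100/3,140/3] -> miss, prune

7 AABB tests over nodes [0, 8, 11, 13, 4, 10, 14]; 1 leaf entered; closest P14.

== RESULT ==
1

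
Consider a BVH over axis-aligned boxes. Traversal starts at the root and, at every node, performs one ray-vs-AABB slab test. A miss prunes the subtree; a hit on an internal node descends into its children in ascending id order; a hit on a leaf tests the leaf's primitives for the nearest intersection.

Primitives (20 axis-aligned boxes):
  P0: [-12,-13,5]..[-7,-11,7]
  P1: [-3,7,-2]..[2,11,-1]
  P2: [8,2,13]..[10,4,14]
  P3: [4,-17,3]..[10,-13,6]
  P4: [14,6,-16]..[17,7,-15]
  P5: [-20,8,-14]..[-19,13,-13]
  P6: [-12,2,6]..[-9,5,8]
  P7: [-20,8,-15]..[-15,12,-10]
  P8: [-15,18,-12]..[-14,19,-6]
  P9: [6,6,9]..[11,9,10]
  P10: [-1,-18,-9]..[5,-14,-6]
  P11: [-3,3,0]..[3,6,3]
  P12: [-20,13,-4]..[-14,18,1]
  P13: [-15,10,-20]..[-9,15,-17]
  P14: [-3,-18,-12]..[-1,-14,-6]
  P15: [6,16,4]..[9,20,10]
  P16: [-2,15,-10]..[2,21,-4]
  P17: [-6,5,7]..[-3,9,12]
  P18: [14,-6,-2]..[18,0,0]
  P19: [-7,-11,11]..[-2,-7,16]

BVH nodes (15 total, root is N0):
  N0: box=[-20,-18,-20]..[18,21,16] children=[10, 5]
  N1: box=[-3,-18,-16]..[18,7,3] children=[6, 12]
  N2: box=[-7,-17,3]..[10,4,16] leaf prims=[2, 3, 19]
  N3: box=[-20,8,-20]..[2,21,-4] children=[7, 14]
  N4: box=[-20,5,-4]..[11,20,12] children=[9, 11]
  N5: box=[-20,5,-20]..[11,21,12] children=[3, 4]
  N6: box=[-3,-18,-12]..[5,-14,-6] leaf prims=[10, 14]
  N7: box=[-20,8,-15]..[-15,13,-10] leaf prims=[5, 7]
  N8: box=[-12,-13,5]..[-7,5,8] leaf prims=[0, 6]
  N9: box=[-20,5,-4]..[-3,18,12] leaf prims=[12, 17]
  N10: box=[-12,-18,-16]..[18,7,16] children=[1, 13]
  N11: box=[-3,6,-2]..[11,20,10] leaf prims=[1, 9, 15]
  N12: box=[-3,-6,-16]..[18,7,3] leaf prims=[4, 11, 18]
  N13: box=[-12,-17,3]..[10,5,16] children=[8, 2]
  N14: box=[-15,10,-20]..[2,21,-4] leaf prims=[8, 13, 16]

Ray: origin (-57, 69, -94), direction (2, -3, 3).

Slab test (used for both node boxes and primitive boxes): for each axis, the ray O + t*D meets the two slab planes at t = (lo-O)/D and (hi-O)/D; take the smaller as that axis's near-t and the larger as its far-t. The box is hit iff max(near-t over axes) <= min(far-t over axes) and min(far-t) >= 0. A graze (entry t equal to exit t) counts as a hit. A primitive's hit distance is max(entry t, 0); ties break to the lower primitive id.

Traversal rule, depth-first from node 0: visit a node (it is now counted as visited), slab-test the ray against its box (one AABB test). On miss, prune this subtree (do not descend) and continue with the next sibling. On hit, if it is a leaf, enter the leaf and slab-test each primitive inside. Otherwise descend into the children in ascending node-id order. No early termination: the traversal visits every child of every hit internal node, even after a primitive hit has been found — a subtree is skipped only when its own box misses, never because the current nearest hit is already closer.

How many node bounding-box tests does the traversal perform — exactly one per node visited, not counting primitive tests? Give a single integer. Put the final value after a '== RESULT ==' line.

Traverse from the root:
N0 x:[37/2,75/2] y:[16,29] z:[74/3,110/3] -> hit [74/3,29], descend [5, 10]
  N5 x:[37/2,34] y:[16,64/3] z:[74/3,106/3] -> miss, prune
  N10 x:[45/2,75/2] y:[62/3,29] z:[26,110/3] -> hit [26,29], descend [1, 13]
    N1 x:[27,75/2] y:[62/3,29] z:[26,97/3] -> hit [27,29], descend [6, 12]
      N6 x:[27,31] y:[83/3,29] z:[82/3,88/3] -> hit [83/3,29] leaf, test {P10@t=85/3, P14@t=83/3}
      N12 x:[27,75/2] y:[62/3,25] z:[26,97/3] -> miss, prune
    N13 x:[45/2,67/2] y:[64/3,86/3] z:[97/3,110/3] -> miss, prune

Visited [0, 5, 10, 1, 6, 12, 13]. Tests: 7 box, 1 leaf. Nearest: P14.

== RESULT ==
7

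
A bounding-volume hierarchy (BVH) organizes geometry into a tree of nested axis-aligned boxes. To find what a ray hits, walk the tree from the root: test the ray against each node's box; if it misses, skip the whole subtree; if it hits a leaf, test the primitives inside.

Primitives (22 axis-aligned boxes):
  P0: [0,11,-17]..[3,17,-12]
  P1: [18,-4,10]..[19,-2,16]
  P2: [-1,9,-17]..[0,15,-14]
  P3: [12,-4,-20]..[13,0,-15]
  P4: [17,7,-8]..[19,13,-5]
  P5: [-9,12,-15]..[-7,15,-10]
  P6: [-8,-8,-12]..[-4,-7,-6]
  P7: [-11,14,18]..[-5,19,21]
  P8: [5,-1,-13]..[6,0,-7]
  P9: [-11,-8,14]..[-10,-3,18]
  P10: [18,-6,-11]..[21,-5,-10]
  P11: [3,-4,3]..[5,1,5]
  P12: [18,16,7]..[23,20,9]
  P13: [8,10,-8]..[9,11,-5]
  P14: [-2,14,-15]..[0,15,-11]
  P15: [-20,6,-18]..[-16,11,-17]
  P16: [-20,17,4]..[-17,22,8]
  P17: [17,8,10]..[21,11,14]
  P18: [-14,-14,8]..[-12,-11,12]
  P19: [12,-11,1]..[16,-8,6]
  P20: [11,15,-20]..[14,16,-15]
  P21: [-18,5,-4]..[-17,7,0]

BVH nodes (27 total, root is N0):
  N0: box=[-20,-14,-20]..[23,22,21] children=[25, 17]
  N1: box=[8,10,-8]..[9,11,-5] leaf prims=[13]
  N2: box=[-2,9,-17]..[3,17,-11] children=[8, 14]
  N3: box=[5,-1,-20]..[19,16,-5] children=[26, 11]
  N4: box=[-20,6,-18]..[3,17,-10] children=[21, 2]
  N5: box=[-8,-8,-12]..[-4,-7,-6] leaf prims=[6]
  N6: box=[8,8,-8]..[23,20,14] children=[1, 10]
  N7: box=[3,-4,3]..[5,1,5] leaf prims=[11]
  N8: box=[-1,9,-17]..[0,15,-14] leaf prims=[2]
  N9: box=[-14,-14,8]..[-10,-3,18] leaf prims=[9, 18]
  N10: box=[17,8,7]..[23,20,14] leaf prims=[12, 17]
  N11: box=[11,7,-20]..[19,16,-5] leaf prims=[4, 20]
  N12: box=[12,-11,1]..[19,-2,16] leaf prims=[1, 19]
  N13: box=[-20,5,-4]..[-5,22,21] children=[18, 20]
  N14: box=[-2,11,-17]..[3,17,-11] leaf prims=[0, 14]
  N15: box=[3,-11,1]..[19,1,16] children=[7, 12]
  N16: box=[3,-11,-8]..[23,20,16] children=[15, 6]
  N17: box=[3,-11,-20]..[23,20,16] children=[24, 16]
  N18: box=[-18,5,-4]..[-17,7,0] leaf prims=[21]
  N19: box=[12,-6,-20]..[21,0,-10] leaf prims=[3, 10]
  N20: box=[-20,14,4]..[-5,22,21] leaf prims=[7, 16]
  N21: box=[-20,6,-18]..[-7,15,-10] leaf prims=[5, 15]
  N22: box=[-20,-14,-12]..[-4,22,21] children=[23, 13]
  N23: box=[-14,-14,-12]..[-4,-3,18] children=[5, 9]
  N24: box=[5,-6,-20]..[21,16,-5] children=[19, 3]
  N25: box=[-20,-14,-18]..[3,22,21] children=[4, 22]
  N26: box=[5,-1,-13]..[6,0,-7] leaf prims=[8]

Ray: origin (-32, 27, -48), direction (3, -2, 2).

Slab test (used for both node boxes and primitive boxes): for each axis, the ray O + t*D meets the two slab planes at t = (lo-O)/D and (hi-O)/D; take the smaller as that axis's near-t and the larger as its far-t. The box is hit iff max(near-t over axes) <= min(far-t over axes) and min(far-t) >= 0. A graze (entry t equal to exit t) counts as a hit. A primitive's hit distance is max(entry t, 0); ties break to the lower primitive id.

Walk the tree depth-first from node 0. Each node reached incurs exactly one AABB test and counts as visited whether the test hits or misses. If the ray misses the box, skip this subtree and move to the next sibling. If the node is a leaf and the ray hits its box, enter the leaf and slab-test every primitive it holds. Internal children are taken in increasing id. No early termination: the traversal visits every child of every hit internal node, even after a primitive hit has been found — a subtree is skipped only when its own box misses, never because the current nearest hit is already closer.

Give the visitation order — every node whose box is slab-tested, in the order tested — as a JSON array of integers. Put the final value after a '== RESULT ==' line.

Walk:
N0 x:[4,55/3] y:[5/2,41/2] z:[14,69/2] -> hit [14,55/3], descend [17, 25]
  N17 x:[35/3,55/3] y:[7/2,19] z:[14,32] -> hit [14,55/3], descend [16, 24]
    N16 x:[35/3,55/3] y:[7/2,19] z:[20,32] -> miss, prune
    N24 x:[37/3,53/3] y:[11/2,33/2] z:[14,43/2] -> hit [14,33/2], descend [3, 19]
      N3 x:[37/3,17] y:[11/2,14] z:[14,43/2] -> hit [14,14], descend [11, 26]
        N11 x:[43/3,17] y:[11/2,10] z:[14,43/2] -> miss, prune
        N26 x:[37/3,38/3] y:[27/2,14] z:[35/2,41/2] -> miss, prune
      N19 x:[44/3,53/3] y:[27/2,33/2] z:[14,19] -> hit [44/3,33/2] leaf, test {P3@t=44/3, P10(miss)}
  N25 x:[4,35/3] y:[5/2,41/2] z:[15,69/2] -> miss, prune

Summary -> nodes [0, 17, 16, 24, 3, 11, 26, 19, 25]; box-tests=9; leaf-entries=1; first=P3

== RESULT ==
[0, 17, 16, 24, 3, 11, 26, 19, 25]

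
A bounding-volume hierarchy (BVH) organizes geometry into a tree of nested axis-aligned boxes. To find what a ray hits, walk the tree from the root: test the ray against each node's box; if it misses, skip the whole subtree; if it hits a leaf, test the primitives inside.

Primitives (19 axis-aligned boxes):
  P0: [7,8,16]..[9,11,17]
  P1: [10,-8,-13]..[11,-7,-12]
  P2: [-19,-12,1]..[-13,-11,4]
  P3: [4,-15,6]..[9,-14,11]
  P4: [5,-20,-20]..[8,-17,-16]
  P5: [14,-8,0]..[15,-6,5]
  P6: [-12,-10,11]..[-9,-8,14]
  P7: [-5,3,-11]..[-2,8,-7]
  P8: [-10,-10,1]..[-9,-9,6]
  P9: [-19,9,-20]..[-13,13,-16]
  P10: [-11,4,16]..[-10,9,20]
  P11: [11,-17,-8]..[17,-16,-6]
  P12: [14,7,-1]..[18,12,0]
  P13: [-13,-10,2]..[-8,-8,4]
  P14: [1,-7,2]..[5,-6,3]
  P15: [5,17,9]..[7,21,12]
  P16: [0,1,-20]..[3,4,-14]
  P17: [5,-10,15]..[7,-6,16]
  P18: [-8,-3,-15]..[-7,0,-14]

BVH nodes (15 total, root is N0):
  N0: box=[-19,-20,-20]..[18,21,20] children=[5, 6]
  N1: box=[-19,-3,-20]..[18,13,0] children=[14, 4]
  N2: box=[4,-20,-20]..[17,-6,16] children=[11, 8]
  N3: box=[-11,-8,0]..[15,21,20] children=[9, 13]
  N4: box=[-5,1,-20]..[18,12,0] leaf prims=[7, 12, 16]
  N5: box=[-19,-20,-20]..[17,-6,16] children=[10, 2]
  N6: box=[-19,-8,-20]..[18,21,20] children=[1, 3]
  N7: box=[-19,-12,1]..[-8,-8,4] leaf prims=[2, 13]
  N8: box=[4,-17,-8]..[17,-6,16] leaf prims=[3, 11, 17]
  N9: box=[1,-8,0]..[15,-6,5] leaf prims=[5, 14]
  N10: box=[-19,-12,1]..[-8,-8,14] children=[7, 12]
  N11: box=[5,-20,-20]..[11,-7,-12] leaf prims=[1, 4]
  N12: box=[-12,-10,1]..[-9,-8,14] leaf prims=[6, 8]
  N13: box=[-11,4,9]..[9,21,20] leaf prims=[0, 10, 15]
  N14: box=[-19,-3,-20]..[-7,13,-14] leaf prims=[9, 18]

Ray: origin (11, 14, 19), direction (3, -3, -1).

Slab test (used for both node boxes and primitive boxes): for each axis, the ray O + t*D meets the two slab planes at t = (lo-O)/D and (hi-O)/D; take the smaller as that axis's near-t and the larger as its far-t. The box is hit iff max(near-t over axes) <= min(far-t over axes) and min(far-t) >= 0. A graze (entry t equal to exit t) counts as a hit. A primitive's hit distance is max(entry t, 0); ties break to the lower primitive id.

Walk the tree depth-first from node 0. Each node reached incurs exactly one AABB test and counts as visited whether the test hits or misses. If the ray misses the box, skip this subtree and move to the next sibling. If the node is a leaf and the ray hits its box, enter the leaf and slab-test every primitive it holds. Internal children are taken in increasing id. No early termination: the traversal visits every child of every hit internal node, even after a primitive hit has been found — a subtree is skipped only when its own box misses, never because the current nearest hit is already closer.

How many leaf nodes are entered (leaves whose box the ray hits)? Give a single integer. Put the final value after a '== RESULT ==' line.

Walk:
N0 x:[-10,7/3] y:[-7/3,34/3] z:[-1,39] -> hit [-1,7/3], descend [5, 6]
  N5 x:[-10,2] y:[20/3,34/3] z:[3,39] -> miss, prune
  N6 x:[-10,7/3] y:[-7/3,22/3] z:[-1,39] -> hit [-1,7/3], descend [1, 3]
    N1 x:[-10,7/3] y:[1/3,17/3] z:[19,39] -> miss, prune
    N3 x:[-22/3,4/3] y:[-7/3,22/3] z:[-1,19] -> hit [-1,4/3], descend [9, 13]
      N9 x:[-10/3,4/3] y:[20/3,22/3] z:[14,19] -> miss, prune
      N13 x:[-22/3,-2/3] y:[-7/3,10/3] z:[-1,10] -> miss, prune

7 AABB tests over nodes [0, 5, 6, 1, 3, 9, 13]; 0 leaves entered; closest miss.

== RESULT ==
0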